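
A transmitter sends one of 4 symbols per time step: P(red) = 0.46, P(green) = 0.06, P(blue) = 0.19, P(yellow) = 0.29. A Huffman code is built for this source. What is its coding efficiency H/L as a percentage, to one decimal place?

Entropy H = −Σ p log₂ p ≈ 1.7320 bits.
Huffman merges: 3/50+19/100→1/4; 1/4+29/100→27/50; 23/50+27/50→1. L = 179/100 ≈ 1.7900.
Efficiency = H/L = 1.7320/1.7900 = 96.8%.

96.8%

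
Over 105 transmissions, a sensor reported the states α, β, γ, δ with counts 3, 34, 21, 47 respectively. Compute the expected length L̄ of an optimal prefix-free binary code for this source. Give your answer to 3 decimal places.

1.781 bits/symbol

Probabilities are the counts divided by 105.
Repeatedly combine the two least-probable nodes; the expected code length is the sum of the merged weights.
merge 1/35 + 1/5 → 8/35
merge 8/35 + 34/105 → 58/105
merge 47/105 + 58/105 → 1
L = 8/35 + 58/105 + 1 = 187/105 ≈ 1.781 bits/symbol.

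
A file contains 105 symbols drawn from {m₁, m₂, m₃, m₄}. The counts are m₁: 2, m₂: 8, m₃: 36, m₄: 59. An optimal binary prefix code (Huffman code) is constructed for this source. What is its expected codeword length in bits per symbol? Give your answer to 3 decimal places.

Probabilities are the counts divided by 105.
Repeatedly combine the two least-probable nodes; the expected code length is the sum of the merged weights.
merge 2/105 + 8/105 → 2/21
merge 2/21 + 12/35 → 46/105
merge 46/105 + 59/105 → 1
L = 2/21 + 46/105 + 1 = 23/15 ≈ 1.533 bits/symbol.

1.533 bits/symbol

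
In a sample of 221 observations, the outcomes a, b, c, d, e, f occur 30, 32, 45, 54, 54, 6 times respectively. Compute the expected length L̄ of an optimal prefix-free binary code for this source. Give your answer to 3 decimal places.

Probabilities are the counts divided by 221.
Repeatedly combine the two least-probable nodes; the expected code length is the sum of the merged weights.
merge 6/221 + 30/221 → 36/221
merge 32/221 + 36/221 → 4/13
merge 45/221 + 54/221 → 99/221
merge 54/221 + 4/13 → 122/221
merge 99/221 + 122/221 → 1
L = 36/221 + 4/13 + 99/221 + 122/221 + 1 = 42/17 ≈ 2.471 bits/symbol.

2.471 bits/symbol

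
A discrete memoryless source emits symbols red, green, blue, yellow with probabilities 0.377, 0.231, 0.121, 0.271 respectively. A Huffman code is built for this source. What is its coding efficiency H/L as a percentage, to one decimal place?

96.1%

Entropy H = −Σ p log₂ p ≈ 1.8981 bits.
Huffman merges: 121/1000+231/1000→44/125; 271/1000+44/125→623/1000; 377/1000+623/1000→1. L = 79/40 ≈ 1.9750.
Efficiency = H/L = 1.8981/1.9750 = 96.1%.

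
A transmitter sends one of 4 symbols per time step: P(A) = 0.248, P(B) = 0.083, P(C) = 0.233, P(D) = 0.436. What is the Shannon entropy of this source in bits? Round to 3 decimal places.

1.809 bits

H = −Σ pᵢ log₂ pᵢ.
−0.248·log₂(0.248) = 0.4989
−0.083·log₂(0.083) = 0.2980
−0.233·log₂(0.233) = 0.4897
−0.436·log₂(0.436) = 0.5222
Sum ≈ 1.8087 → 1.809 bits.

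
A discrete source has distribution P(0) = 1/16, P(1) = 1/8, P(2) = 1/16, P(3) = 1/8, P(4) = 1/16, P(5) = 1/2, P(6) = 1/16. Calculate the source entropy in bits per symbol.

2.25 bits

Each probability is a power of 1/2, so log₂(1/p) is an integer.
H = Σ p·log₂(1/p) = 1/16·4 + 1/8·3 + 1/16·4 + 1/8·3 + 1/16·4 + 1/2·1 + 1/16·4 = 2.25 bits.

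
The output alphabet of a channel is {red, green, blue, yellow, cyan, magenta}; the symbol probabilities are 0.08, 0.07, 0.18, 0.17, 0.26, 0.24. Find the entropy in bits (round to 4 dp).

2.4394 bits

H = −Σ pᵢ log₂ pᵢ.
−0.08·log₂(0.08) = 0.2915
−0.07·log₂(0.07) = 0.2686
−0.18·log₂(0.18) = 0.4453
−0.17·log₂(0.17) = 0.4346
−0.26·log₂(0.26) = 0.5053
−0.24·log₂(0.24) = 0.4941
Sum ≈ 2.4394 → 2.4394 bits.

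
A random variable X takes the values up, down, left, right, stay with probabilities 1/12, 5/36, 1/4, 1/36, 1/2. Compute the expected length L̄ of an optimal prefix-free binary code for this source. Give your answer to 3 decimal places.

Repeatedly combine the two least-probable nodes; the expected code length is the sum of the merged weights.
merge 1/36 + 1/12 → 1/9
merge 1/9 + 5/36 → 1/4
merge 1/4 + 1/4 → 1/2
merge 1/2 + 1/2 → 1
L = 1/9 + 1/4 + 1/2 + 1 = 67/36 ≈ 1.861 bits/symbol.

1.861 bits/symbol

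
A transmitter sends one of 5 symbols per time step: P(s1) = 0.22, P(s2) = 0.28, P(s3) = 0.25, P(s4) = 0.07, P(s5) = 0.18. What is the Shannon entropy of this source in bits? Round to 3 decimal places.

H = −Σ pᵢ log₂ pᵢ.
−0.22·log₂(0.22) = 0.4806
−0.28·log₂(0.28) = 0.5142
−0.25·log₂(0.25) = 0.5000
−0.07·log₂(0.07) = 0.2686
−0.18·log₂(0.18) = 0.4453
Sum ≈ 2.2087 → 2.209 bits.

2.209 bits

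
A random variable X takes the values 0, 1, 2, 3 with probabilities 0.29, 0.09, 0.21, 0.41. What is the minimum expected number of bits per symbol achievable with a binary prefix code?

1.89 bits/symbol

Repeatedly combine the two least-probable nodes; the expected code length is the sum of the merged weights.
merge 9/100 + 21/100 → 3/10
merge 29/100 + 3/10 → 59/100
merge 41/100 + 59/100 → 1
L = 3/10 + 59/100 + 1 = 189/100 = 1.89 bits/symbol.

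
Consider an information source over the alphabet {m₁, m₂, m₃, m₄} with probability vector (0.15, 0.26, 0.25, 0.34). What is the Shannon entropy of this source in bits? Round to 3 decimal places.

1.945 bits

H = −Σ pᵢ log₂ pᵢ.
−0.15·log₂(0.15) = 0.4105
−0.26·log₂(0.26) = 0.5053
−0.25·log₂(0.25) = 0.5000
−0.34·log₂(0.34) = 0.5292
Sum ≈ 1.9450 → 1.945 bits.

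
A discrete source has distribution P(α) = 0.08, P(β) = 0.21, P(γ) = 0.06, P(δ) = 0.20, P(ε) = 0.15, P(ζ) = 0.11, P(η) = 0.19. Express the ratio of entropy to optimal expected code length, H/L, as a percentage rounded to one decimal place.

98.5%

Entropy H = −Σ p log₂ p ≈ 2.6883 bits.
Huffman merges: 3/50+2/25→7/50; 11/100+7/50→1/4; 3/20+19/100→17/50; 1/5+21/100→41/100; 1/4+17/50→59/100; 41/100+59/100→1. L = 273/100 ≈ 2.7300.
Efficiency = H/L = 2.6883/2.7300 = 98.5%.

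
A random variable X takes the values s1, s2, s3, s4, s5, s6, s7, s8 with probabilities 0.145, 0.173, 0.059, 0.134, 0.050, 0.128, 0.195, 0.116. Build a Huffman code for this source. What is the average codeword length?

Repeatedly combine the two least-probable nodes; the expected code length is the sum of the merged weights.
merge 1/20 + 59/1000 → 109/1000
merge 109/1000 + 29/250 → 9/40
merge 16/125 + 67/500 → 131/500
merge 29/200 + 173/1000 → 159/500
merge 39/200 + 9/40 → 21/50
merge 131/500 + 159/500 → 29/50
merge 21/50 + 29/50 → 1
L = 109/1000 + 9/40 + 131/500 + 159/500 + 21/50 + 29/50 + 1 = 1457/500 = 2.914 bits/symbol.

2.914 bits/symbol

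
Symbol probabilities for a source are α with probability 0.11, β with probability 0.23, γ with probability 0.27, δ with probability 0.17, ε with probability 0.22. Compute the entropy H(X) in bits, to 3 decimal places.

H = −Σ pᵢ log₂ pᵢ.
−0.11·log₂(0.11) = 0.3503
−0.23·log₂(0.23) = 0.4877
−0.27·log₂(0.27) = 0.5100
−0.17·log₂(0.17) = 0.4346
−0.22·log₂(0.22) = 0.4806
Sum ≈ 2.2631 → 2.263 bits.

2.263 bits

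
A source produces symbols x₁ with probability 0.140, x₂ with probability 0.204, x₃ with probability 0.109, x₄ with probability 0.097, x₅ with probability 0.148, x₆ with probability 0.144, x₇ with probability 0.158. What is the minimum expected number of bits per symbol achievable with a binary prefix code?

2.796 bits/symbol

Repeatedly combine the two least-probable nodes; the expected code length is the sum of the merged weights.
merge 97/1000 + 109/1000 → 103/500
merge 7/50 + 18/125 → 71/250
merge 37/250 + 79/500 → 153/500
merge 51/250 + 103/500 → 41/100
merge 71/250 + 153/500 → 59/100
merge 41/100 + 59/100 → 1
L = 103/500 + 71/250 + 153/500 + 41/100 + 59/100 + 1 = 699/250 = 2.796 bits/symbol.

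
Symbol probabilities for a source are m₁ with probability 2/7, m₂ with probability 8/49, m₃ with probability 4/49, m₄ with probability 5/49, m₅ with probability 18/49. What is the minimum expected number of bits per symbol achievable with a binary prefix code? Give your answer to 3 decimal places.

Repeatedly combine the two least-probable nodes; the expected code length is the sum of the merged weights.
merge 4/49 + 5/49 → 9/49
merge 8/49 + 9/49 → 17/49
merge 2/7 + 17/49 → 31/49
merge 18/49 + 31/49 → 1
L = 9/49 + 17/49 + 31/49 + 1 = 106/49 ≈ 2.163 bits/symbol.

2.163 bits/symbol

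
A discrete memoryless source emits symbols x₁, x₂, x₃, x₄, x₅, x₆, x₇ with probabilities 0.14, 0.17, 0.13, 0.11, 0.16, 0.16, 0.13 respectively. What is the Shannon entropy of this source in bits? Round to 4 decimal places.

H = −Σ pᵢ log₂ pᵢ.
−0.14·log₂(0.14) = 0.3971
−0.17·log₂(0.17) = 0.4346
−0.13·log₂(0.13) = 0.3826
−0.11·log₂(0.11) = 0.3503
−0.16·log₂(0.16) = 0.4230
−0.16·log₂(0.16) = 0.4230
−0.13·log₂(0.13) = 0.3826
Sum ≈ 2.7933 → 2.7933 bits.

2.7933 bits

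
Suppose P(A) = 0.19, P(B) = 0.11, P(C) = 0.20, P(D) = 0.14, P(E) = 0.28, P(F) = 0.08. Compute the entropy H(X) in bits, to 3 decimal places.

H = −Σ pᵢ log₂ pᵢ.
−0.19·log₂(0.19) = 0.4552
−0.11·log₂(0.11) = 0.3503
−0.20·log₂(0.20) = 0.4644
−0.14·log₂(0.14) = 0.3971
−0.28·log₂(0.28) = 0.5142
−0.08·log₂(0.08) = 0.2915
Sum ≈ 2.4727 → 2.473 bits.

2.473 bits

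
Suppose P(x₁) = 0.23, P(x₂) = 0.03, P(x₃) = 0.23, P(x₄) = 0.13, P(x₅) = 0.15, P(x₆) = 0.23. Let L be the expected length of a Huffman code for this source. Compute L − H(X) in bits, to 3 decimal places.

0.062 bits

Entropy H = −Σ p log₂ p ≈ 2.4080 bits.
Huffman merges: 3/100+13/100→4/25; 3/20+4/25→31/100; 23/100+23/100→23/50; 23/100+31/100→27/50; 23/50+27/50→1. L = 247/100 ≈ 2.4700.
L − H = 2.4700 − 2.4080 = 0.062 bits.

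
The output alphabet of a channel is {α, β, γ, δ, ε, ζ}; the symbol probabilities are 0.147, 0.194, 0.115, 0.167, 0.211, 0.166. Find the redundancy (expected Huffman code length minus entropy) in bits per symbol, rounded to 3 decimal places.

0.036 bits

Entropy H = −Σ p log₂ p ≈ 2.5593 bits.
Huffman merges: 23/200+147/1000→131/500; 83/500+167/1000→333/1000; 97/500+211/1000→81/200; 131/500+333/1000→119/200; 81/200+119/200→1. L = 519/200 ≈ 2.5950.
L − H = 2.5950 − 2.5593 = 0.036 bits.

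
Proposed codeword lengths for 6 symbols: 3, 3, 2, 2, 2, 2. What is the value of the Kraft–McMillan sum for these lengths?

With common denominator 2^3 = 8: Σ 2^(−ℓᵢ) = 1/8 + 1/8 + 2/8 + 2/8 + 2/8 + 2/8 = 10/8 = 1.25.

1.25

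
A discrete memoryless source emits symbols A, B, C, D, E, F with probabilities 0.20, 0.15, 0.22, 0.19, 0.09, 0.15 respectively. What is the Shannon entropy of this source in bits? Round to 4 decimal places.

2.5339 bits

H = −Σ pᵢ log₂ pᵢ.
−0.20·log₂(0.20) = 0.4644
−0.15·log₂(0.15) = 0.4105
−0.22·log₂(0.22) = 0.4806
−0.19·log₂(0.19) = 0.4552
−0.09·log₂(0.09) = 0.3127
−0.15·log₂(0.15) = 0.4105
Sum ≈ 2.5339 → 2.5339 bits.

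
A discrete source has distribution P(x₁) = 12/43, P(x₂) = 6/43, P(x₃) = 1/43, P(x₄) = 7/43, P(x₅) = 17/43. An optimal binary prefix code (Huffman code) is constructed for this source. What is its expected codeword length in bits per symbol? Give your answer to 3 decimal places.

2.093 bits/symbol

Repeatedly combine the two least-probable nodes; the expected code length is the sum of the merged weights.
merge 1/43 + 6/43 → 7/43
merge 7/43 + 7/43 → 14/43
merge 12/43 + 14/43 → 26/43
merge 17/43 + 26/43 → 1
L = 7/43 + 14/43 + 26/43 + 1 = 90/43 ≈ 2.093 bits/symbol.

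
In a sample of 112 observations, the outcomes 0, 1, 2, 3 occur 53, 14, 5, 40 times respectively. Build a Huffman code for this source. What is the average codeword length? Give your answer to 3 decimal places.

Probabilities are the counts divided by 112.
Repeatedly combine the two least-probable nodes; the expected code length is the sum of the merged weights.
merge 5/112 + 1/8 → 19/112
merge 19/112 + 5/14 → 59/112
merge 53/112 + 59/112 → 1
L = 19/112 + 59/112 + 1 = 95/56 ≈ 1.696 bits/symbol.

1.696 bits/symbol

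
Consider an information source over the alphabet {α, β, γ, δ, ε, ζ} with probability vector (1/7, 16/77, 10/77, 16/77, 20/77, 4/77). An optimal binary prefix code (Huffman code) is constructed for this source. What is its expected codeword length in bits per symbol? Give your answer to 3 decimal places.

2.506 bits/symbol

Repeatedly combine the two least-probable nodes; the expected code length is the sum of the merged weights.
merge 4/77 + 10/77 → 2/11
merge 1/7 + 2/11 → 25/77
merge 16/77 + 16/77 → 32/77
merge 20/77 + 25/77 → 45/77
merge 32/77 + 45/77 → 1
L = 2/11 + 25/77 + 32/77 + 45/77 + 1 = 193/77 ≈ 2.506 bits/symbol.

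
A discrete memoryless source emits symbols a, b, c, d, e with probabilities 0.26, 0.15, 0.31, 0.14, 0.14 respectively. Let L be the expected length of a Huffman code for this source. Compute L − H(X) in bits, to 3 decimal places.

Entropy H = −Σ p log₂ p ≈ 2.2338 bits.
Huffman merges: 7/50+7/50→7/25; 3/20+13/50→41/100; 7/25+31/100→59/100; 41/100+59/100→1. L = 57/25 ≈ 2.2800.
L − H = 2.2800 − 2.2338 = 0.046 bits.

0.046 bits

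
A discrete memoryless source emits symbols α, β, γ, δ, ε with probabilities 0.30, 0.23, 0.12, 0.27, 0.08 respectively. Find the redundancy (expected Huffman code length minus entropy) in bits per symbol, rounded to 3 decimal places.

Entropy H = −Σ p log₂ p ≈ 2.1774 bits.
Huffman merges: 2/25+3/25→1/5; 1/5+23/100→43/100; 27/100+3/10→57/100; 43/100+57/100→1. L = 11/5 ≈ 2.2000.
L − H = 2.2000 − 2.1774 = 0.023 bits.

0.023 bits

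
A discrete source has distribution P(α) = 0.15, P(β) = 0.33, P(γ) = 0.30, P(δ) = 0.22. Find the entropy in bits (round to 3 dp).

1.940 bits

H = −Σ pᵢ log₂ pᵢ.
−0.15·log₂(0.15) = 0.4105
−0.33·log₂(0.33) = 0.5278
−0.30·log₂(0.30) = 0.5211
−0.22·log₂(0.22) = 0.4806
Sum ≈ 1.9400 → 1.940 bits.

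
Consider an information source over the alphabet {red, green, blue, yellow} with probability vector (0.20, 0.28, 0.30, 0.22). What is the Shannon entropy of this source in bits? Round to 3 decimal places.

1.980 bits

H = −Σ pᵢ log₂ pᵢ.
−0.20·log₂(0.20) = 0.4644
−0.28·log₂(0.28) = 0.5142
−0.30·log₂(0.30) = 0.5211
−0.22·log₂(0.22) = 0.4806
Sum ≈ 1.9803 → 1.980 bits.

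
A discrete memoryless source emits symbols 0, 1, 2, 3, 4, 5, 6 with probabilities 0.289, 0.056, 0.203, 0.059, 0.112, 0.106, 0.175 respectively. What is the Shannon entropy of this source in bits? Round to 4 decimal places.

2.5953 bits

H = −Σ pᵢ log₂ pᵢ.
−0.289·log₂(0.289) = 0.5176
−0.056·log₂(0.056) = 0.2329
−0.203·log₂(0.203) = 0.4670
−0.059·log₂(0.059) = 0.2409
−0.112·log₂(0.112) = 0.3537
−0.106·log₂(0.106) = 0.3432
−0.175·log₂(0.175) = 0.4401
Sum ≈ 2.5953 → 2.5953 bits.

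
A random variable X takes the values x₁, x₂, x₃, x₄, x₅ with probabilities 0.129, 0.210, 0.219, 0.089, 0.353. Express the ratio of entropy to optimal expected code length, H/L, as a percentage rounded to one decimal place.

Entropy H = −Σ p log₂ p ≈ 2.1747 bits.
Huffman merges: 89/1000+129/1000→109/500; 21/100+109/500→107/250; 219/1000+353/1000→143/250; 107/250+143/250→1. L = 1109/500 ≈ 2.2180.
Efficiency = H/L = 2.1747/2.2180 = 98.0%.

98.0%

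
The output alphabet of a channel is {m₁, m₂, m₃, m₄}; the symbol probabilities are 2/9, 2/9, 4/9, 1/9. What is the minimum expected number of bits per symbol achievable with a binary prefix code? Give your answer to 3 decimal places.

1.889 bits/symbol

Repeatedly combine the two least-probable nodes; the expected code length is the sum of the merged weights.
merge 1/9 + 2/9 → 1/3
merge 2/9 + 1/3 → 5/9
merge 4/9 + 5/9 → 1
L = 1/3 + 5/9 + 1 = 17/9 ≈ 1.889 bits/symbol.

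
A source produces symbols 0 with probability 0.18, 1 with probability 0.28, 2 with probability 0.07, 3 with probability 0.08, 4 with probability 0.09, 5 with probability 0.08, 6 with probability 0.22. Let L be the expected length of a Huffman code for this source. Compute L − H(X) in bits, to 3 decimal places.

0.036 bits

Entropy H = −Σ p log₂ p ≈ 2.6043 bits.
Huffman merges: 7/100+2/25→3/20; 2/25+9/100→17/100; 3/20+17/100→8/25; 9/50+11/50→2/5; 7/25+8/25→3/5; 2/5+3/5→1. L = 66/25 ≈ 2.6400.
L − H = 2.6400 − 2.6043 = 0.036 bits.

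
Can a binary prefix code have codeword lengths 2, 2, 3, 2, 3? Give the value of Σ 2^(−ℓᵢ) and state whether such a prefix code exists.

1; yes

With common denominator 2^3 = 8: Σ 2^(−ℓᵢ) = 2/8 + 2/8 + 1/8 + 2/8 + 1/8 = 8/8 = 1.
Kraft's inequality requires Σ ≤ 1; here Σ = 1 ≤ 1, so such a prefix code exists.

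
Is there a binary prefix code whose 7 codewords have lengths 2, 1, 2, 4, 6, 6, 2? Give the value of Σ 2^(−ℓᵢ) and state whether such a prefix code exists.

With common denominator 2^6 = 64: Σ 2^(−ℓᵢ) = 16/64 + 32/64 + 16/64 + 4/64 + 1/64 + 1/64 + 16/64 = 86/64 = 1.34375.
Kraft's inequality requires Σ ≤ 1; here Σ = 1.34375 > 1, so no such prefix code exists.

1.34375; no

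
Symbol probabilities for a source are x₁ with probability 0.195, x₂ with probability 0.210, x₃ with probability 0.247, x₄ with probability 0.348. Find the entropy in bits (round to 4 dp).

H = −Σ pᵢ log₂ pᵢ.
−0.195·log₂(0.195) = 0.4599
−0.210·log₂(0.210) = 0.4728
−0.247·log₂(0.247) = 0.4983
−0.348·log₂(0.348) = 0.5299
Sum ≈ 1.9610 → 1.9610 bits.

1.9610 bits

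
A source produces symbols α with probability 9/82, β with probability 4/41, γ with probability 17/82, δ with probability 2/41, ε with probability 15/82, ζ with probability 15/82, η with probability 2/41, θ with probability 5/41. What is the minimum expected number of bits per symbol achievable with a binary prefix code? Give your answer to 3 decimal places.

2.890 bits/symbol

Repeatedly combine the two least-probable nodes; the expected code length is the sum of the merged weights.
merge 2/41 + 2/41 → 4/41
merge 4/41 + 4/41 → 8/41
merge 9/82 + 5/41 → 19/82
merge 15/82 + 15/82 → 15/41
merge 8/41 + 17/82 → 33/82
merge 19/82 + 15/41 → 49/82
merge 33/82 + 49/82 → 1
L = 4/41 + 8/41 + 19/82 + 15/41 + 33/82 + 49/82 + 1 = 237/82 ≈ 2.890 bits/symbol.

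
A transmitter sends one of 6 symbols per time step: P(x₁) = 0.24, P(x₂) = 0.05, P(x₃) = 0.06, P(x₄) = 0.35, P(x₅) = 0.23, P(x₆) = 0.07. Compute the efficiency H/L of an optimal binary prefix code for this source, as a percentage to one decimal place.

97.8%

Entropy H = −Σ p log₂ p ≈ 2.2401 bits.
Huffman merges: 1/20+3/50→11/100; 7/100+11/100→9/50; 9/50+23/100→41/100; 6/25+7/20→59/100; 41/100+59/100→1. L = 229/100 ≈ 2.2900.
Efficiency = H/L = 2.2401/2.2900 = 97.8%.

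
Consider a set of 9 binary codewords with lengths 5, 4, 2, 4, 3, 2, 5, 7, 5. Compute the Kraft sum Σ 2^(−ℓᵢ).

0.8515625

With common denominator 2^7 = 128: Σ 2^(−ℓᵢ) = 4/128 + 8/128 + 32/128 + 8/128 + 16/128 + 32/128 + 4/128 + 1/128 + 4/128 = 109/128 = 0.8515625.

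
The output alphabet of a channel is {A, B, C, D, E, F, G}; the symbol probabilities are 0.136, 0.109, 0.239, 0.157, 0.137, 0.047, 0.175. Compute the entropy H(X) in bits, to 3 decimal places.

H = −Σ pᵢ log₂ pᵢ.
−0.136·log₂(0.136) = 0.3915
−0.109·log₂(0.109) = 0.3485
−0.239·log₂(0.239) = 0.4935
−0.157·log₂(0.157) = 0.4194
−0.137·log₂(0.137) = 0.3929
−0.047·log₂(0.047) = 0.2073
−0.175·log₂(0.175) = 0.4401
Sum ≈ 2.6931 → 2.693 bits.

2.693 bits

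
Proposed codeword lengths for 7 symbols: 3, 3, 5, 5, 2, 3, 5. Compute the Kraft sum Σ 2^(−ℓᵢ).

With common denominator 2^5 = 32: Σ 2^(−ℓᵢ) = 4/32 + 4/32 + 1/32 + 1/32 + 8/32 + 4/32 + 1/32 = 23/32 = 0.71875.

0.71875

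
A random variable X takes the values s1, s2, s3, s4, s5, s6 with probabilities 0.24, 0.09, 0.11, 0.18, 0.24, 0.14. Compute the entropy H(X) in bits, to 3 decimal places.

2.494 bits

H = −Σ pᵢ log₂ pᵢ.
−0.24·log₂(0.24) = 0.4941
−0.09·log₂(0.09) = 0.3127
−0.11·log₂(0.11) = 0.3503
−0.18·log₂(0.18) = 0.4453
−0.24·log₂(0.24) = 0.4941
−0.14·log₂(0.14) = 0.3971
Sum ≈ 2.4936 → 2.494 bits.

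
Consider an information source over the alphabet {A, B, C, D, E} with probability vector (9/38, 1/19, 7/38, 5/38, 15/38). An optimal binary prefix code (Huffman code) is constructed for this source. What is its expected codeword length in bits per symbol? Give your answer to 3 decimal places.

2.158 bits/symbol

Repeatedly combine the two least-probable nodes; the expected code length is the sum of the merged weights.
merge 1/19 + 5/38 → 7/38
merge 7/38 + 7/38 → 7/19
merge 9/38 + 7/19 → 23/38
merge 15/38 + 23/38 → 1
L = 7/38 + 7/19 + 23/38 + 1 = 41/19 ≈ 2.158 bits/symbol.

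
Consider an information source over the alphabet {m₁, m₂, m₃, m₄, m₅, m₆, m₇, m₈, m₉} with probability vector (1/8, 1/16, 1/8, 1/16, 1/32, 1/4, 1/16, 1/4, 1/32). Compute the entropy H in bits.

2.8125 bits

Each probability is a power of 1/2, so log₂(1/p) is an integer.
H = Σ p·log₂(1/p) = 1/8·3 + 1/16·4 + 1/8·3 + 1/16·4 + 1/32·5 + 1/4·2 + 1/16·4 + 1/4·2 + 1/32·5 = 2.8125 bits.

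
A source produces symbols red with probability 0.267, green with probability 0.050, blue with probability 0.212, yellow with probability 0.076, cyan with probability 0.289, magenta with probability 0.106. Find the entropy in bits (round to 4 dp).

2.3425 bits

H = −Σ pᵢ log₂ pᵢ.
−0.267·log₂(0.267) = 0.5087
−0.050·log₂(0.050) = 0.2161
−0.212·log₂(0.212) = 0.4744
−0.076·log₂(0.076) = 0.2826
−0.289·log₂(0.289) = 0.5176
−0.106·log₂(0.106) = 0.3432
Sum ≈ 2.3425 → 2.3425 bits.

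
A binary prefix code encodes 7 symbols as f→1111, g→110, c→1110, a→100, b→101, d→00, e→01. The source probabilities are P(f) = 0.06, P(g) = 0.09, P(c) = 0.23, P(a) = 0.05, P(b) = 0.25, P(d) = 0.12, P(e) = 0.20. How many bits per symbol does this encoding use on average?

L̄ = Σ pᵢ·ℓᵢ = 0.06·4 + 0.09·3 + 0.23·4 + 0.05·3 + 0.25·3 + 0.12·2 + 0.20·2 = 2.97 bits/symbol.

2.97 bits/symbol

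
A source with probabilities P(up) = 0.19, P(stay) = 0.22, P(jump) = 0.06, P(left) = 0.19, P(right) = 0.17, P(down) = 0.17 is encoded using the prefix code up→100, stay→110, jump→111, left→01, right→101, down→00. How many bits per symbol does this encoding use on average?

L̄ = Σ pᵢ·ℓᵢ = 0.19·3 + 0.22·3 + 0.06·3 + 0.19·2 + 0.17·3 + 0.17·2 = 2.64 bits/symbol.

2.64 bits/symbol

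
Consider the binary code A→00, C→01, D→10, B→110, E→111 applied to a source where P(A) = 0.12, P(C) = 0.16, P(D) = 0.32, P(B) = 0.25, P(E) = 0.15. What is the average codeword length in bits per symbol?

2.4 bits/symbol

L̄ = Σ pᵢ·ℓᵢ = 0.12·2 + 0.16·2 + 0.32·2 + 0.25·3 + 0.15·3 = 2.4 bits/symbol.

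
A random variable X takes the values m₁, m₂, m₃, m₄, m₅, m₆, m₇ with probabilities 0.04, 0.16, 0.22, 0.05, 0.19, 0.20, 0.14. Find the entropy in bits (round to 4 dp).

H = −Σ pᵢ log₂ pᵢ.
−0.04·log₂(0.04) = 0.1858
−0.16·log₂(0.16) = 0.4230
−0.22·log₂(0.22) = 0.4806
−0.05·log₂(0.05) = 0.2161
−0.19·log₂(0.19) = 0.4552
−0.20·log₂(0.20) = 0.4644
−0.14·log₂(0.14) = 0.3971
Sum ≈ 2.6222 → 2.6222 bits.

2.6222 bits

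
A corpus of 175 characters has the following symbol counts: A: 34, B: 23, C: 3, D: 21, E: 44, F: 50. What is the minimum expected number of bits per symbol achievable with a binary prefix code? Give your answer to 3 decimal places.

Probabilities are the counts divided by 175.
Repeatedly combine the two least-probable nodes; the expected code length is the sum of the merged weights.
merge 3/175 + 3/25 → 24/175
merge 23/175 + 24/175 → 47/175
merge 34/175 + 44/175 → 78/175
merge 47/175 + 2/7 → 97/175
merge 78/175 + 97/175 → 1
L = 24/175 + 47/175 + 78/175 + 97/175 + 1 = 421/175 ≈ 2.406 bits/symbol.

2.406 bits/symbol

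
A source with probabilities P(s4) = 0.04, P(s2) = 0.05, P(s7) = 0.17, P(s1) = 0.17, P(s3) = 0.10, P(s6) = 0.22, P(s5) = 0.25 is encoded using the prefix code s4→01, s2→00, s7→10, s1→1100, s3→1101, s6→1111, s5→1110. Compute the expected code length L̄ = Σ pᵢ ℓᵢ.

L̄ = Σ pᵢ·ℓᵢ = 0.04·2 + 0.05·2 + 0.17·2 + 0.17·4 + 0.10·4 + 0.22·4 + 0.25·4 = 3.48 bits/symbol.

3.48 bits/symbol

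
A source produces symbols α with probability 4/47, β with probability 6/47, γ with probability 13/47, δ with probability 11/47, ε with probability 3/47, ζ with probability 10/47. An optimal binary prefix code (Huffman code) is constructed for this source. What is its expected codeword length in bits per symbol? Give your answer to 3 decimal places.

2.426 bits/symbol

Repeatedly combine the two least-probable nodes; the expected code length is the sum of the merged weights.
merge 3/47 + 4/47 → 7/47
merge 6/47 + 7/47 → 13/47
merge 10/47 + 11/47 → 21/47
merge 13/47 + 13/47 → 26/47
merge 21/47 + 26/47 → 1
L = 7/47 + 13/47 + 21/47 + 26/47 + 1 = 114/47 ≈ 2.426 bits/symbol.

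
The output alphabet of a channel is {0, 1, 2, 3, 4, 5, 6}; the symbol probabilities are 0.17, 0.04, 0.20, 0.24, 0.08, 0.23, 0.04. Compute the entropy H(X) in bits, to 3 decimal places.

H = −Σ pᵢ log₂ pᵢ.
−0.17·log₂(0.17) = 0.4346
−0.04·log₂(0.04) = 0.1858
−0.20·log₂(0.20) = 0.4644
−0.24·log₂(0.24) = 0.4941
−0.08·log₂(0.08) = 0.2915
−0.23·log₂(0.23) = 0.4877
−0.04·log₂(0.04) = 0.1858
Sum ≈ 2.5438 → 2.544 bits.

2.544 bits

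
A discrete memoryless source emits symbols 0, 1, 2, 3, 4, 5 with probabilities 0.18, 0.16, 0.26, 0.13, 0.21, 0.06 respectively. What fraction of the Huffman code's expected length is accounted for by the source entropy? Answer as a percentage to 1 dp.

97.7%

Entropy H = −Σ p log₂ p ≈ 2.4726 bits.
Huffman merges: 3/50+13/100→19/100; 4/25+9/50→17/50; 19/100+21/100→2/5; 13/50+17/50→3/5; 2/5+3/5→1. L = 253/100 ≈ 2.5300.
Efficiency = H/L = 2.4726/2.5300 = 97.7%.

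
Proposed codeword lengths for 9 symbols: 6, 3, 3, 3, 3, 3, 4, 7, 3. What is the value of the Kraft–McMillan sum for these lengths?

With common denominator 2^7 = 128: Σ 2^(−ℓᵢ) = 2/128 + 16/128 + 16/128 + 16/128 + 16/128 + 16/128 + 8/128 + 1/128 + 16/128 = 107/128 = 0.8359375.

0.8359375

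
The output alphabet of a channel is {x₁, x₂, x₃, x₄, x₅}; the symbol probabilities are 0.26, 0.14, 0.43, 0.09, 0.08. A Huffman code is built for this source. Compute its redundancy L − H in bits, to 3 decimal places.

0.020 bits

Entropy H = −Σ p log₂ p ≈ 2.0301 bits.
Huffman merges: 2/25+9/100→17/100; 7/50+17/100→31/100; 13/50+31/100→57/100; 43/100+57/100→1. L = 41/20 ≈ 2.0500.
L − H = 2.0500 − 2.0301 = 0.020 bits.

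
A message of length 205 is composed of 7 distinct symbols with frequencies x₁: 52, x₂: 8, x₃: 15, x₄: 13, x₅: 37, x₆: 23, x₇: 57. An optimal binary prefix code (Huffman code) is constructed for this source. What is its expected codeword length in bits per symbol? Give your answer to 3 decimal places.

Probabilities are the counts divided by 205.
Repeatedly combine the two least-probable nodes; the expected code length is the sum of the merged weights.
merge 8/205 + 13/205 → 21/205
merge 3/41 + 21/205 → 36/205
merge 23/205 + 36/205 → 59/205
merge 37/205 + 52/205 → 89/205
merge 57/205 + 59/205 → 116/205
merge 89/205 + 116/205 → 1
L = 21/205 + 36/205 + 59/205 + 89/205 + 116/205 + 1 = 526/205 ≈ 2.566 bits/symbol.

2.566 bits/symbol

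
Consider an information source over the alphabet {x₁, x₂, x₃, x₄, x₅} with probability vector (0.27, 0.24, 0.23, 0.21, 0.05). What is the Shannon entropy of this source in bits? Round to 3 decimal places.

H = −Σ pᵢ log₂ pᵢ.
−0.27·log₂(0.27) = 0.5100
−0.24·log₂(0.24) = 0.4941
−0.23·log₂(0.23) = 0.4877
−0.21·log₂(0.21) = 0.4728
−0.05·log₂(0.05) = 0.2161
Sum ≈ 2.1807 → 2.181 bits.

2.181 bits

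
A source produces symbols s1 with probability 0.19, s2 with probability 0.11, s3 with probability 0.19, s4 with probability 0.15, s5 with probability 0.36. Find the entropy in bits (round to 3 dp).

H = −Σ pᵢ log₂ pᵢ.
−0.19·log₂(0.19) = 0.4552
−0.11·log₂(0.11) = 0.3503
−0.19·log₂(0.19) = 0.4552
−0.15·log₂(0.15) = 0.4105
−0.36·log₂(0.36) = 0.5306
Sum ≈ 2.2019 → 2.202 bits.

2.202 bits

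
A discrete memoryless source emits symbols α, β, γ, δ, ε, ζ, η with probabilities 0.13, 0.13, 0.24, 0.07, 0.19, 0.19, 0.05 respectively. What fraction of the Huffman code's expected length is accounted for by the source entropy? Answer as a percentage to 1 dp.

98.7%

Entropy H = −Σ p log₂ p ≈ 2.6545 bits.
Huffman merges: 1/20+7/100→3/25; 3/25+13/100→1/4; 13/100+19/100→8/25; 19/100+6/25→43/100; 1/4+8/25→57/100; 43/100+57/100→1. L = 269/100 ≈ 2.6900.
Efficiency = H/L = 2.6545/2.6900 = 98.7%.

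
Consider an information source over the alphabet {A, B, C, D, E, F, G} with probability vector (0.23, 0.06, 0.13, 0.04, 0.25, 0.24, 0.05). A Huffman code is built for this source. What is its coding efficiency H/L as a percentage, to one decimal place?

99.6%

Entropy H = −Σ p log₂ p ≈ 2.5098 bits.
Huffman merges: 1/25+1/20→9/100; 3/50+9/100→3/20; 13/100+3/20→7/25; 23/100+6/25→47/100; 1/4+7/25→53/100; 47/100+53/100→1. L = 63/25 ≈ 2.5200.
Efficiency = H/L = 2.5098/2.5200 = 99.6%.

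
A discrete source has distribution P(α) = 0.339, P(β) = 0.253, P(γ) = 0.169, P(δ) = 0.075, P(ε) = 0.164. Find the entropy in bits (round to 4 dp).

2.1722 bits

H = −Σ pᵢ log₂ pᵢ.
−0.339·log₂(0.339) = 0.5291
−0.253·log₂(0.253) = 0.5016
−0.169·log₂(0.169) = 0.4335
−0.075·log₂(0.075) = 0.2803
−0.164·log₂(0.164) = 0.4278
Sum ≈ 2.1722 → 2.1722 bits.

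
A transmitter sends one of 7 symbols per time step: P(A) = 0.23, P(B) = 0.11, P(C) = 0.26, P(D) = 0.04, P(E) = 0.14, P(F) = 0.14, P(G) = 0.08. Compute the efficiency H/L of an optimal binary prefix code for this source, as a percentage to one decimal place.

99.4%

Entropy H = −Σ p log₂ p ≈ 2.6147 bits.
Huffman merges: 1/25+2/25→3/25; 11/100+3/25→23/100; 7/50+7/50→7/25; 23/100+23/100→23/50; 13/50+7/25→27/50; 23/50+27/50→1. L = 263/100 ≈ 2.6300.
Efficiency = H/L = 2.6147/2.6300 = 99.4%.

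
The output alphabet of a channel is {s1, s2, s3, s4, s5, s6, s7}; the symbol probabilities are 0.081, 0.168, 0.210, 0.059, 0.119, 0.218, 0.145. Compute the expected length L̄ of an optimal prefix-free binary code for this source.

2.712 bits/symbol

Repeatedly combine the two least-probable nodes; the expected code length is the sum of the merged weights.
merge 59/1000 + 81/1000 → 7/50
merge 119/1000 + 7/50 → 259/1000
merge 29/200 + 21/125 → 313/1000
merge 21/100 + 109/500 → 107/250
merge 259/1000 + 313/1000 → 143/250
merge 107/250 + 143/250 → 1
L = 7/50 + 259/1000 + 313/1000 + 107/250 + 143/250 + 1 = 339/125 = 2.712 bits/symbol.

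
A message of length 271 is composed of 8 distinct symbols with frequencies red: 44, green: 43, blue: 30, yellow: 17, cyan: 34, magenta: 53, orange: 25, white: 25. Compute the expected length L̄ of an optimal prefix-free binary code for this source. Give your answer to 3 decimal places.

2.959 bits/symbol

Probabilities are the counts divided by 271.
Repeatedly combine the two least-probable nodes; the expected code length is the sum of the merged weights.
merge 17/271 + 25/271 → 42/271
merge 25/271 + 30/271 → 55/271
merge 34/271 + 42/271 → 76/271
merge 43/271 + 44/271 → 87/271
merge 53/271 + 55/271 → 108/271
merge 76/271 + 87/271 → 163/271
merge 108/271 + 163/271 → 1
L = 42/271 + 55/271 + 76/271 + 87/271 + 108/271 + 163/271 + 1 = 802/271 ≈ 2.959 bits/symbol.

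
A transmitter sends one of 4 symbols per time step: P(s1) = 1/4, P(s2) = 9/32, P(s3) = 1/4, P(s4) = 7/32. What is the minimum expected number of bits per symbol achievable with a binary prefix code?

Repeatedly combine the two least-probable nodes; the expected code length is the sum of the merged weights.
merge 7/32 + 1/4 → 15/32
merge 1/4 + 9/32 → 17/32
merge 15/32 + 17/32 → 1
L = 15/32 + 17/32 + 1 = 2 bits/symbol.

2 bits/symbol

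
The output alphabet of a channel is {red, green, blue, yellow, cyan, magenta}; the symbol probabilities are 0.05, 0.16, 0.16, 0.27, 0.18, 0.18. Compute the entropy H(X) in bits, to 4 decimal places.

H = −Σ pᵢ log₂ pᵢ.
−0.05·log₂(0.05) = 0.2161
−0.16·log₂(0.16) = 0.4230
−0.16·log₂(0.16) = 0.4230
−0.27·log₂(0.27) = 0.5100
−0.18·log₂(0.18) = 0.4453
−0.18·log₂(0.18) = 0.4453
Sum ≈ 2.4628 → 2.4628 bits.

2.4628 bits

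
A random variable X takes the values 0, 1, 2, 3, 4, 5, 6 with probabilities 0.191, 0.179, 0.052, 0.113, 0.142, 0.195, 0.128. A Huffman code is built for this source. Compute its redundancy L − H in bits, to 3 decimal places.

0.062 bits

Entropy H = −Σ p log₂ p ≈ 2.7171 bits.
Huffman merges: 13/250+113/1000→33/200; 16/125+71/500→27/100; 33/200+179/1000→43/125; 191/1000+39/200→193/500; 27/100+43/125→307/500; 193/500+307/500→1. L = 2779/1000 ≈ 2.7790.
L − H = 2.7790 − 2.7171 = 0.062 bits.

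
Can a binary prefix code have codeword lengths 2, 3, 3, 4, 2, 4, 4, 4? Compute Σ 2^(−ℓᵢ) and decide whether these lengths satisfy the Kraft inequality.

With common denominator 2^4 = 16: Σ 2^(−ℓᵢ) = 4/16 + 2/16 + 2/16 + 1/16 + 4/16 + 1/16 + 1/16 + 1/16 = 16/16 = 1.
Kraft's inequality requires Σ ≤ 1; here Σ = 1 ≤ 1, so such a prefix code exists.

1; yes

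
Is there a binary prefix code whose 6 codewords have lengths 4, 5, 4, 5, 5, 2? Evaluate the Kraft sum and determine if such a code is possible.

0.46875; yes

With common denominator 2^5 = 32: Σ 2^(−ℓᵢ) = 2/32 + 1/32 + 2/32 + 1/32 + 1/32 + 8/32 = 15/32 = 0.46875.
Kraft's inequality requires Σ ≤ 1; here Σ = 0.46875 ≤ 1, so such a prefix code exists.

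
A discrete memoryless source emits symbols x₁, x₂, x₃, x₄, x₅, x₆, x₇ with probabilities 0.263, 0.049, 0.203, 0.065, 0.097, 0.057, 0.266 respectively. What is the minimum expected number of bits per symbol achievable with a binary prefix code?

2.536 bits/symbol

Repeatedly combine the two least-probable nodes; the expected code length is the sum of the merged weights.
merge 49/1000 + 57/1000 → 53/500
merge 13/200 + 97/1000 → 81/500
merge 53/500 + 81/500 → 67/250
merge 203/1000 + 263/1000 → 233/500
merge 133/500 + 67/250 → 267/500
merge 233/500 + 267/500 → 1
L = 53/500 + 81/500 + 67/250 + 233/500 + 267/500 + 1 = 317/125 = 2.536 bits/symbol.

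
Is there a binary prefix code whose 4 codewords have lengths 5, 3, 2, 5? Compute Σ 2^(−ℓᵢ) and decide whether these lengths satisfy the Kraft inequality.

0.4375; yes

With common denominator 2^5 = 32: Σ 2^(−ℓᵢ) = 1/32 + 4/32 + 8/32 + 1/32 = 14/32 = 0.4375.
Kraft's inequality requires Σ ≤ 1; here Σ = 0.4375 ≤ 1, so such a prefix code exists.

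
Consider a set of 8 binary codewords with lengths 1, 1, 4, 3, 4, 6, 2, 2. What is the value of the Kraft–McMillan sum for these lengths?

With common denominator 2^6 = 64: Σ 2^(−ℓᵢ) = 32/64 + 32/64 + 4/64 + 8/64 + 4/64 + 1/64 + 16/64 + 16/64 = 113/64 = 1.765625.

1.765625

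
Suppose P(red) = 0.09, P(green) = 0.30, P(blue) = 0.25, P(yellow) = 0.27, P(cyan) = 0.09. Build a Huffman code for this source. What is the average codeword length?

Repeatedly combine the two least-probable nodes; the expected code length is the sum of the merged weights.
merge 9/100 + 9/100 → 9/50
merge 9/50 + 1/4 → 43/100
merge 27/100 + 3/10 → 57/100
merge 43/100 + 57/100 → 1
L = 9/50 + 43/100 + 57/100 + 1 = 109/50 = 2.18 bits/symbol.

2.18 bits/symbol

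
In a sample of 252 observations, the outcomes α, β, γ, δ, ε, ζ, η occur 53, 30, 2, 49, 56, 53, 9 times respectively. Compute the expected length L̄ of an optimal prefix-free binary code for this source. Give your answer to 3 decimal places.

Probabilities are the counts divided by 252.
Repeatedly combine the two least-probable nodes; the expected code length is the sum of the merged weights.
merge 1/126 + 1/28 → 11/252
merge 11/252 + 5/42 → 41/252
merge 41/252 + 7/36 → 5/14
merge 53/252 + 53/252 → 53/126
merge 2/9 + 5/14 → 73/126
merge 53/126 + 73/126 → 1
L = 11/252 + 41/252 + 5/14 + 53/126 + 73/126 + 1 = 323/126 ≈ 2.563 bits/symbol.

2.563 bits/symbol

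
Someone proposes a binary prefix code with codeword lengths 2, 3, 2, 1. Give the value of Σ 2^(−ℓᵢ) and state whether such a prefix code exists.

With common denominator 2^3 = 8: Σ 2^(−ℓᵢ) = 2/8 + 1/8 + 2/8 + 4/8 = 9/8 = 1.125.
Kraft's inequality requires Σ ≤ 1; here Σ = 1.125 > 1, so no such prefix code exists.

1.125; no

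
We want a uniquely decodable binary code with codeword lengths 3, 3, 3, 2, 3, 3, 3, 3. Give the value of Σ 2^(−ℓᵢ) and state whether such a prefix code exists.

With common denominator 2^3 = 8: Σ 2^(−ℓᵢ) = 1/8 + 1/8 + 1/8 + 2/8 + 1/8 + 1/8 + 1/8 + 1/8 = 9/8 = 1.125.
Kraft's inequality requires Σ ≤ 1; here Σ = 1.125 > 1, so no such prefix code exists.

1.125; no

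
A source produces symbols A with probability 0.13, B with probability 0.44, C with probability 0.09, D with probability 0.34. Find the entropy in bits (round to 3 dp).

1.746 bits

H = −Σ pᵢ log₂ pᵢ.
−0.13·log₂(0.13) = 0.3826
−0.44·log₂(0.44) = 0.5211
−0.09·log₂(0.09) = 0.3127
−0.34·log₂(0.34) = 0.5292
Sum ≈ 1.7456 → 1.746 bits.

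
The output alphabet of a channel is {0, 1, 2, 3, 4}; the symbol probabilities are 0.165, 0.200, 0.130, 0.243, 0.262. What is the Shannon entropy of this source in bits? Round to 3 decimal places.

H = −Σ pᵢ log₂ pᵢ.
−0.165·log₂(0.165) = 0.4289
−0.200·log₂(0.200) = 0.4644
−0.130·log₂(0.130) = 0.3826
−0.243·log₂(0.243) = 0.4960
−0.262·log₂(0.262) = 0.5063
Sum ≈ 2.2782 → 2.278 bits.

2.278 bits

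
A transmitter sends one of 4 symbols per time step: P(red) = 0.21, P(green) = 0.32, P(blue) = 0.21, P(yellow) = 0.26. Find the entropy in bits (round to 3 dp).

1.977 bits

H = −Σ pᵢ log₂ pᵢ.
−0.21·log₂(0.21) = 0.4728
−0.32·log₂(0.32) = 0.5260
−0.21·log₂(0.21) = 0.4728
−0.26·log₂(0.26) = 0.5053
Sum ≈ 1.9770 → 1.977 bits.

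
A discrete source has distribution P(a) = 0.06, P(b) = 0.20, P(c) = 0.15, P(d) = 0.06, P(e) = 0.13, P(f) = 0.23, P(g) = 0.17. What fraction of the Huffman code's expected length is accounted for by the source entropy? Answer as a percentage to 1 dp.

Entropy H = −Σ p log₂ p ≈ 2.6669 bits.
Huffman merges: 3/50+3/50→3/25; 3/25+13/100→1/4; 3/20+17/100→8/25; 1/5+23/100→43/100; 1/4+8/25→57/100; 43/100+57/100→1. L = 269/100 ≈ 2.6900.
Efficiency = H/L = 2.6669/2.6900 = 99.1%.

99.1%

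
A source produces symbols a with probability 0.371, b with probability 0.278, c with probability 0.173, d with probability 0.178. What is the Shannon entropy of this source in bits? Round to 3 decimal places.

H = −Σ pᵢ log₂ pᵢ.
−0.371·log₂(0.371) = 0.5307
−0.278·log₂(0.278) = 0.5134
−0.173·log₂(0.173) = 0.4379
−0.178·log₂(0.178) = 0.4432
Sum ≈ 1.9253 → 1.925 bits.

1.925 bits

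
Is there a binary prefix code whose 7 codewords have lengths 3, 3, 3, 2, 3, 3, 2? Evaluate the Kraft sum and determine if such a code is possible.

1.125; no

With common denominator 2^3 = 8: Σ 2^(−ℓᵢ) = 1/8 + 1/8 + 1/8 + 2/8 + 1/8 + 1/8 + 2/8 = 9/8 = 1.125.
Kraft's inequality requires Σ ≤ 1; here Σ = 1.125 > 1, so no such prefix code exists.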